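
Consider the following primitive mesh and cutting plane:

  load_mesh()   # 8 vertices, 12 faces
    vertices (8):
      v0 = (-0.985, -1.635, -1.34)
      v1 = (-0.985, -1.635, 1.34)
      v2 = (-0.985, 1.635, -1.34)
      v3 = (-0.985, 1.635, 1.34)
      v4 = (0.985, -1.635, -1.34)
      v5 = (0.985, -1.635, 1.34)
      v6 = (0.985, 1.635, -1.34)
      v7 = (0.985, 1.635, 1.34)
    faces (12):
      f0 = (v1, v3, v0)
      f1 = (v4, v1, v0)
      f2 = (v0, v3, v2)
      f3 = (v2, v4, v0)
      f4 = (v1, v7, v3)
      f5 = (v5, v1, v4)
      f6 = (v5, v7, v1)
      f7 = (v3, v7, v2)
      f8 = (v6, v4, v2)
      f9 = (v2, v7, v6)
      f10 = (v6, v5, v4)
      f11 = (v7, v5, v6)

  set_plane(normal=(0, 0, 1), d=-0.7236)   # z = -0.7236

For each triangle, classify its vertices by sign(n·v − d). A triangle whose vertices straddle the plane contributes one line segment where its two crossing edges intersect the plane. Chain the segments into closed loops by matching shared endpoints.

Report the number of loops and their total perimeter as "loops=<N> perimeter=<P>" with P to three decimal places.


loops=1 perimeter=10.480

Straddling triangles (8 of 12):
  (v1,v3,v0) [++-] → (-0.985, -0.8829, -0.7236)–(-0.985, -1.635, -0.7236)  len=0.7521
  (v4,v1,v0) [-+-] → (0.5319, -1.635, -0.7236)–(-0.985, -1.635, -0.7236)  len=1.5169
  (v0,v3,v2) [-+-] → (-0.985, -0.8829, -0.7236)–(-0.985, 1.635, -0.7236)  len=2.5179
  (v5,v1,v4) [++-] → (0.5319, -1.635, -0.7236)–(0.985, -1.635, -0.7236)  len=0.4531
  (v3,v7,v2) [++-] → (-0.5319, 1.635, -0.7236)–(-0.985, 1.635, -0.7236)  len=0.4531
  (v2,v7,v6) [-+-] → (-0.5319, 1.635, -0.7236)–(0.985, 1.635, -0.7236)  len=1.5169
  (v6,v5,v4) [-+-] → (0.985, 0.8829, -0.7236)–(0.985, -1.635, -0.7236)  len=2.5179
  (v7,v5,v6) [++-] → (0.985, 0.8829, -0.7236)–(0.985, 1.635, -0.7236)  len=0.7521

Chained into 1 loop(s):
  loop 1: 8 segments, perimeter = 10.4800
Total perimeter = 10.480


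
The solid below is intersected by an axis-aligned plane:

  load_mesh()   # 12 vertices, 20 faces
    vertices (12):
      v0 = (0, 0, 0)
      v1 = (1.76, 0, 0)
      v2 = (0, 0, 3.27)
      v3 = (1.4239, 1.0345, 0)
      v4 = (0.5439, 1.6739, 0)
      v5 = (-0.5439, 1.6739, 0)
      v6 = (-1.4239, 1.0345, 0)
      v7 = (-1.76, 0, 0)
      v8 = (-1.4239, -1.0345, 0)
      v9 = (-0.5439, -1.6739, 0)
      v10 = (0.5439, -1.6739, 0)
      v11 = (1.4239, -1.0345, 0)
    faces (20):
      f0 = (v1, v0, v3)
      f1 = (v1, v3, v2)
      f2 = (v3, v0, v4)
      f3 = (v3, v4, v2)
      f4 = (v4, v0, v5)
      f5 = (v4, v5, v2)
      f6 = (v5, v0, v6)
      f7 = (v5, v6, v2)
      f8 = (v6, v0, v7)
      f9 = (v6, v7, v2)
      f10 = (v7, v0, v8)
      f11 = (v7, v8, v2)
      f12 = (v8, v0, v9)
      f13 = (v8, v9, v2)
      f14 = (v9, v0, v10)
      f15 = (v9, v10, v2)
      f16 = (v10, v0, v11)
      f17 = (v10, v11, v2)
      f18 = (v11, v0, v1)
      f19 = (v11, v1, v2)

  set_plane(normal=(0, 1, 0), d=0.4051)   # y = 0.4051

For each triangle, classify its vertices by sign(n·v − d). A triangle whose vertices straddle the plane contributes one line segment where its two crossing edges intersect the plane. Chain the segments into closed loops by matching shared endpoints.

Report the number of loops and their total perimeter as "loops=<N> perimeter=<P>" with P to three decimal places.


Straddling triangles (10 of 20):
  (v1,v0,v3) [--+] → (0.557585, 0.4051, 0)–(1.62839, 0.4051, 0)  len=1.0708
  (v1,v3,v2) [-+-] → (1.62839, 0.4051, 0)–(0.557585, 0.4051, 1.9895)  len=2.2594
  (v3,v0,v4) [+-+] → (0.557585, 0.4051, 0)–(0.131629, 0.4051, 0)  len=0.4260
  (v3,v4,v2) [++-] → (0.131629, 0.4051, 2.47863)–(0.557585, 0.4051, 1.9895)  len=0.6486
  (v4,v0,v5) [+-+] → (0.131629, 0.4051, 0)–(-0.131629, 0.4051, 0)  len=0.2633
  (v4,v5,v2) [++-] → (-0.131629, 0.4051, 2.47863)–(0.131629, 0.4051, 2.47863)  len=0.2633
  (v5,v0,v6) [+-+] → (-0.131629, 0.4051, 0)–(-0.557585, 0.4051, 0)  len=0.4260
  (v5,v6,v2) [++-] → (-0.557585, 0.4051, 1.9895)–(-0.131629, 0.4051, 2.47863)  len=0.6486
  (v6,v0,v7) [+--] → (-0.557585, 0.4051, 0)–(-1.62839, 0.4051, 0)  len=1.0708
  (v6,v7,v2) [+--] → (-1.62839, 0.4051, 0)–(-0.557585, 0.4051, 1.9895)  len=2.2594

Chained into 1 loop(s):
  loop 1: 10 segments, perimeter = 9.3360
Total perimeter = 9.336

loops=1 perimeter=9.336


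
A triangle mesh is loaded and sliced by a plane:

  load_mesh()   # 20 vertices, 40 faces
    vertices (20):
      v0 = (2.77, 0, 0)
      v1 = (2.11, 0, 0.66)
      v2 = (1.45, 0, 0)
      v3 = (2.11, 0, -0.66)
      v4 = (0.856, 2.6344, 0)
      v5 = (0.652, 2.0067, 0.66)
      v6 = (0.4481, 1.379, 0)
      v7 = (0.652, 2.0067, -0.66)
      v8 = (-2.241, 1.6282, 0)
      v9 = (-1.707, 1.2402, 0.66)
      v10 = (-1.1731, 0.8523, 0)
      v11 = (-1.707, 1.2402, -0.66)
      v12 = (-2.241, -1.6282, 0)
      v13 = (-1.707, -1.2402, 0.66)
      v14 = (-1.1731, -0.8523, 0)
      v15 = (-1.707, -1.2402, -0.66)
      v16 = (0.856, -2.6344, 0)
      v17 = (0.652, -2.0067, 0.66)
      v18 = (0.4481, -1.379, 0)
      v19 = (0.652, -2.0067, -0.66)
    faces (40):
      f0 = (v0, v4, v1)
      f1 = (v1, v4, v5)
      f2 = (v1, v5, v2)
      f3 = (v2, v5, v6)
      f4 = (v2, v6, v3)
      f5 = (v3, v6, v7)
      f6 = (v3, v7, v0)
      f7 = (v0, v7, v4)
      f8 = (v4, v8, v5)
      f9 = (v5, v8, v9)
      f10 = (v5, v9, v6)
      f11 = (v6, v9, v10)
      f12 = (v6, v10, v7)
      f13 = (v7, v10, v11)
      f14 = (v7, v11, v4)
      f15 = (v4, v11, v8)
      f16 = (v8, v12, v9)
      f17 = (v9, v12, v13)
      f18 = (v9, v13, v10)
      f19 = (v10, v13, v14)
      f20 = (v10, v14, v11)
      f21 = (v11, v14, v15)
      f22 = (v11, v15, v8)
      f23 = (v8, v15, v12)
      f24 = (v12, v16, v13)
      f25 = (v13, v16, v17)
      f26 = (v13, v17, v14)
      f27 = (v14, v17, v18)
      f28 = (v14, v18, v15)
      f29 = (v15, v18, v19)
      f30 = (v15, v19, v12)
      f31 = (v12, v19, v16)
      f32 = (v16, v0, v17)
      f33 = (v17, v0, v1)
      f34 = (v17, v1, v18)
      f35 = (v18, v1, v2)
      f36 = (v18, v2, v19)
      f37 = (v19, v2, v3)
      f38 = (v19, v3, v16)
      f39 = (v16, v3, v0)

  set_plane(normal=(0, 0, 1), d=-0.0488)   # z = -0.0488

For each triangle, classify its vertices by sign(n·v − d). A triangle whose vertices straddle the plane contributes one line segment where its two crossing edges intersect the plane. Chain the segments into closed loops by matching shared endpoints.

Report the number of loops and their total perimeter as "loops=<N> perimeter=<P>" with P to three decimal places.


loops=2 perimeter=24.805

Straddling triangles (20 of 40):
  (v2,v6,v3) [++-] → (0.57098, 1.27704, -0.0488)–(1.4988, 0, -0.0488)  len=1.5785
  (v3,v6,v7) [-+-] → (0.57098, 1.27704, -0.0488)–(0.463176, 1.42541, -0.0488)  len=0.1834
  (v3,v7,v0) [--+] → (2.6134, 0.148374, -0.0488)–(2.7212, 0, -0.0488)  len=0.1834
  (v0,v7,v4) [+-+] → (2.6134, 0.148374, -0.0488)–(0.840916, 2.58799, -0.0488)  len=3.0155
  (v6,v10,v7) [++-] → (-1.03815, 0.937656, -0.0488)–(0.463176, 1.42541, -0.0488)  len=1.5786
  (v7,v10,v11) [-+-] → (-1.03815, 0.937656, -0.0488)–(-1.21258, 0.880981, -0.0488)  len=0.1834
  (v7,v11,v4) [--+] → (0.666493, 2.53131, -0.0488)–(0.840916, 2.58799, -0.0488)  len=0.1834
  (v4,v11,v8) [+-+] → (0.666493, 2.53131, -0.0488)–(-2.20152, 1.59951, -0.0488)  len=3.0156
  (v10,v14,v11) [++-] → (-1.21258, -0.697582, -0.0488)–(-1.21258, 0.880981, -0.0488)  len=1.5786
  (v11,v14,v15) [-+-] → (-1.21258, -0.697582, -0.0488)–(-1.21258, -0.880981, -0.0488)  len=0.1834
  (v11,v15,v8) [--+] → (-2.20152, 1.41611, -0.0488)–(-2.20152, 1.59951, -0.0488)  len=0.1834
  (v8,v15,v12) [+-+] → (-2.20152, 1.41611, -0.0488)–(-2.20152, -1.59951, -0.0488)  len=3.0156
  (v14,v18,v15) [++-] → (0.288753, -1.36874, -0.0488)–(-1.21258, -0.880981, -0.0488)  len=1.5786
  (v15,v18,v19) [-+-] → (0.288753, -1.36874, -0.0488)–(0.463176, -1.42541, -0.0488)  len=0.1834
  (v15,v19,v12) [--+] → (-2.02709, -1.65619, -0.0488)–(-2.20152, -1.59951, -0.0488)  len=0.1834
  (v12,v19,v16) [+-+] → (-2.02709, -1.65619, -0.0488)–(0.840916, -2.58799, -0.0488)  len=3.0156
  (v18,v2,v19) [++-] → (1.391, -0.148374, -0.0488)–(0.463176, -1.42541, -0.0488)  len=1.5785
  (v19,v2,v3) [-+-] → (1.391, -0.148374, -0.0488)–(1.4988, 0, -0.0488)  len=0.1834
  (v19,v3,v16) [--+] → (0.94872, -2.43961, -0.0488)–(0.840916, -2.58799, -0.0488)  len=0.1834
  (v16,v3,v0) [+-+] → (0.94872, -2.43961, -0.0488)–(2.7212, 0, -0.0488)  len=3.0155

Chained into 2 loop(s):
  loop 1: 10 segments, perimeter = 8.8097
  loop 2: 10 segments, perimeter = 15.9948
Total perimeter = 24.805


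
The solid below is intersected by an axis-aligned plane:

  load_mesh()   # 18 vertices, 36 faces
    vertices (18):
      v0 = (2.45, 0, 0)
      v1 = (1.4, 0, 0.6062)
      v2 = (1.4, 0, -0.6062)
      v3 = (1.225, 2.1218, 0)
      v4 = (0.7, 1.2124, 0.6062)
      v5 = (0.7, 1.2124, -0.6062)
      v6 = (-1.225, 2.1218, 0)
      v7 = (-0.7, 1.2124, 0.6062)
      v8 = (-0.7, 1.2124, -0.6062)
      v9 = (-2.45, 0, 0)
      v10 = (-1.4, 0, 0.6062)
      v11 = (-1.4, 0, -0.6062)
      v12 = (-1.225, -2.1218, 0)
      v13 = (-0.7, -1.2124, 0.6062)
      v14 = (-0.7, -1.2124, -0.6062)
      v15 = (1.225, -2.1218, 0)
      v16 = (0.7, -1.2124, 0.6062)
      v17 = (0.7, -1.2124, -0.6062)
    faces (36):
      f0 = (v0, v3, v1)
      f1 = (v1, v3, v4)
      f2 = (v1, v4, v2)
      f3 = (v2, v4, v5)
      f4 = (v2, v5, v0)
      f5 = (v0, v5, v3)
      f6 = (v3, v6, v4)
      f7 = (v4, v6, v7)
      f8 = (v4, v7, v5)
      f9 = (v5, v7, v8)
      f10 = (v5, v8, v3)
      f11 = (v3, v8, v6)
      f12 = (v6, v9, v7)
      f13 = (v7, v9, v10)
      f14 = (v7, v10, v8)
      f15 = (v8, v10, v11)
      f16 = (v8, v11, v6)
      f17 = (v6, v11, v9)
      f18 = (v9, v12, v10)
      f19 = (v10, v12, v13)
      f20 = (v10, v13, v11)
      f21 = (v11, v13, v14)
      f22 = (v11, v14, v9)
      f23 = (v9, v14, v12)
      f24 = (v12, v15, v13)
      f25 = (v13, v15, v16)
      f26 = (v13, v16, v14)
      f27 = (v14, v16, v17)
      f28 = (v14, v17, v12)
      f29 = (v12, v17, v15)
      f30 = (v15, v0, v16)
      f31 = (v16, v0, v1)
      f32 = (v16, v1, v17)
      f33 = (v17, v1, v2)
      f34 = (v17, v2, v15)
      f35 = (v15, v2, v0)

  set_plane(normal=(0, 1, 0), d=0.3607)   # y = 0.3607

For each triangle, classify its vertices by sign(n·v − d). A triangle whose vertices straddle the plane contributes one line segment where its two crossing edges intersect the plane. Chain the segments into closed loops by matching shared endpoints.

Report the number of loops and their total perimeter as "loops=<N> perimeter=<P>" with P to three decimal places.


loops=2 perimeter=7.275

Straddling triangles (12 of 36):
  (v0,v3,v1) [-+-] → (2.24175, 0.3607, 0)–(1.37025, 0.3607, 0.503148)  len=1.0063
  (v1,v3,v4) [-++] → (1.37025, 0.3607, 0.503148)–(1.19174, 0.3607, 0.6062)  len=0.2061
  (v1,v4,v2) [-+-] → (1.19174, 0.3607, 0.6062)–(1.19174, 0.3607, -0.2455)  len=0.8517
  (v2,v4,v5) [-++] → (1.19174, 0.3607, -0.2455)–(1.19174, 0.3607, -0.6062)  len=0.3607
  (v2,v5,v0) [-+-] → (1.19174, 0.3607, -0.6062)–(1.92936, 0.3607, -0.18035)  len=0.8517
  (v0,v5,v3) [-++] → (1.92936, 0.3607, -0.18035)–(2.24175, 0.3607, 0)  len=0.3607
  (v6,v9,v7) [+-+] → (-2.24175, 0.3607, 0)–(-1.92936, 0.3607, 0.18035)  len=0.3607
  (v7,v9,v10) [+--] → (-1.92936, 0.3607, 0.18035)–(-1.19174, 0.3607, 0.6062)  len=0.8517
  (v7,v10,v8) [+-+] → (-1.19174, 0.3607, 0.6062)–(-1.19174, 0.3607, 0.2455)  len=0.3607
  (v8,v10,v11) [+--] → (-1.19174, 0.3607, 0.2455)–(-1.19174, 0.3607, -0.6062)  len=0.8517
  (v8,v11,v6) [+-+] → (-1.19174, 0.3607, -0.6062)–(-1.37025, 0.3607, -0.503148)  len=0.2061
  (v6,v11,v9) [+--] → (-1.37025, 0.3607, -0.503148)–(-2.24175, 0.3607, 0)  len=1.0063

Chained into 2 loop(s):
  loop 1: 6 segments, perimeter = 3.6373
  loop 2: 6 segments, perimeter = 3.6373
Total perimeter = 7.275


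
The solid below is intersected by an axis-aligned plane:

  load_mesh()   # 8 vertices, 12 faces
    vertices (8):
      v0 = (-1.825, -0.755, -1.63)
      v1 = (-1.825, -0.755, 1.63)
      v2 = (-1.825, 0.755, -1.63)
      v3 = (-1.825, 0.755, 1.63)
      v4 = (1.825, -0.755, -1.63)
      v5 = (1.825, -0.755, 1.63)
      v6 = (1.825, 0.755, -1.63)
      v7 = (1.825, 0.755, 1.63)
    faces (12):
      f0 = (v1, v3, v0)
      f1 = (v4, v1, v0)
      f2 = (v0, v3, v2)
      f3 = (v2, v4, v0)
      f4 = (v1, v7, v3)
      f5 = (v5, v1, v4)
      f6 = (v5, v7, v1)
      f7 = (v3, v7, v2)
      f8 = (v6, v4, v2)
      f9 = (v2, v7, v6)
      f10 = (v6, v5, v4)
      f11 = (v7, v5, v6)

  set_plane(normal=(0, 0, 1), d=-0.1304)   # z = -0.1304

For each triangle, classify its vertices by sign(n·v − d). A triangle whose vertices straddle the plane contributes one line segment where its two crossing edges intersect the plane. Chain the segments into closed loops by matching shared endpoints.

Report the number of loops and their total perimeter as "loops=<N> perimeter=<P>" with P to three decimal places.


loops=1 perimeter=10.320

Straddling triangles (8 of 12):
  (v1,v3,v0) [++-] → (-1.825, -0.0604, -0.1304)–(-1.825, -0.755, -0.1304)  len=0.6946
  (v4,v1,v0) [-+-] → (0.146, -0.755, -0.1304)–(-1.825, -0.755, -0.1304)  len=1.9710
  (v0,v3,v2) [-+-] → (-1.825, -0.0604, -0.1304)–(-1.825, 0.755, -0.1304)  len=0.8154
  (v5,v1,v4) [++-] → (0.146, -0.755, -0.1304)–(1.825, -0.755, -0.1304)  len=1.6790
  (v3,v7,v2) [++-] → (-0.146, 0.755, -0.1304)–(-1.825, 0.755, -0.1304)  len=1.6790
  (v2,v7,v6) [-+-] → (-0.146, 0.755, -0.1304)–(1.825, 0.755, -0.1304)  len=1.9710
  (v6,v5,v4) [-+-] → (1.825, 0.0604, -0.1304)–(1.825, -0.755, -0.1304)  len=0.8154
  (v7,v5,v6) [++-] → (1.825, 0.0604, -0.1304)–(1.825, 0.755, -0.1304)  len=0.6946

Chained into 1 loop(s):
  loop 1: 8 segments, perimeter = 10.3200
Total perimeter = 10.320


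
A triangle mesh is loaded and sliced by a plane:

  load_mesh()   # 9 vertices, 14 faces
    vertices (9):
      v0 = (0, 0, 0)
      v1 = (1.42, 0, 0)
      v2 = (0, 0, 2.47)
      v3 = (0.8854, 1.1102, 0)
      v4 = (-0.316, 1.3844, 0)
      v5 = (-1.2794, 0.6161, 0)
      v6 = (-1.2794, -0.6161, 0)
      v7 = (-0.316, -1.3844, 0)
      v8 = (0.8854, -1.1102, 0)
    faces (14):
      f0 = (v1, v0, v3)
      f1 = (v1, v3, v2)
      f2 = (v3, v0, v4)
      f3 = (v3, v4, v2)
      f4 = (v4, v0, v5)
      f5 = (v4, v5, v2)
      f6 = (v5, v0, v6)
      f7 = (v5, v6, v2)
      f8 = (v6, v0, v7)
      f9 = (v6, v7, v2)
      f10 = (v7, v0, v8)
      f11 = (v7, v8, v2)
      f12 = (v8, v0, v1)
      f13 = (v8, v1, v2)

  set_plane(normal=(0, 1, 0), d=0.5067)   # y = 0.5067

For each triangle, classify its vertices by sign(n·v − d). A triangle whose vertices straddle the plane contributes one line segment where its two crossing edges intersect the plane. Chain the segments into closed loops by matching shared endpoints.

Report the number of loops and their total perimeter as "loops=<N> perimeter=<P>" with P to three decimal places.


Straddling triangles (8 of 14):
  (v1,v0,v3) [--+] → (0.4041, 0.5067, 0)–(1.17601, 0.5067, 0)  len=0.7719
  (v1,v3,v2) [-+-] → (1.17601, 0.5067, 0)–(0.4041, 0.5067, 1.34268)  len=1.5488
  (v3,v0,v4) [+-+] → (0.4041, 0.5067, 0)–(-0.115658, 0.5067, 0)  len=0.5198
  (v3,v4,v2) [++-] → (-0.115658, 0.5067, 1.56596)–(0.4041, 0.5067, 1.34268)  len=0.5657
  (v4,v0,v5) [+-+] → (-0.115658, 0.5067, 0)–(-1.05222, 0.5067, 0)  len=0.9366
  (v4,v5,v2) [++-] → (-1.05222, 0.5067, 0.438594)–(-0.115658, 0.5067, 1.56596)  len=1.4656
  (v5,v0,v6) [+--] → (-1.05222, 0.5067, 0)–(-1.2794, 0.5067, 0)  len=0.2272
  (v5,v6,v2) [+--] → (-1.2794, 0.5067, 0)–(-1.05222, 0.5067, 0.438594)  len=0.4939

Chained into 1 loop(s):
  loop 1: 8 segments, perimeter = 6.5294
Total perimeter = 6.529

loops=1 perimeter=6.529


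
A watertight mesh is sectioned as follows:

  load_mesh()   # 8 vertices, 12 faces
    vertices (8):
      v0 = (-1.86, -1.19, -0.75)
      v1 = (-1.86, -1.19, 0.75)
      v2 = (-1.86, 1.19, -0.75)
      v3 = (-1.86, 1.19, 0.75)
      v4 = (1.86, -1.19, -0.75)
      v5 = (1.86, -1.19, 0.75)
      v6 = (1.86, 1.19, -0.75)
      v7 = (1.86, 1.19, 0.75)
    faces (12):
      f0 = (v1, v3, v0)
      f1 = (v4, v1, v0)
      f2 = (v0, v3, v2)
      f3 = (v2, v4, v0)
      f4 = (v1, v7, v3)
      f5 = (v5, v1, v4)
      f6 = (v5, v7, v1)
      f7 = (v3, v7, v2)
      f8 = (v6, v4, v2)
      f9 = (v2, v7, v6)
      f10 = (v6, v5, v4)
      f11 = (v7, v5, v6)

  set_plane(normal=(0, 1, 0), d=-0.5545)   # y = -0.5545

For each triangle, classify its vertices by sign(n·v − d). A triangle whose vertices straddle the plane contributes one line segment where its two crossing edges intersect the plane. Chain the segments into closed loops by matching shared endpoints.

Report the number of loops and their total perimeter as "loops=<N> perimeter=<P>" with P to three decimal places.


Straddling triangles (8 of 12):
  (v1,v3,v0) [-+-] → (-1.86, -0.5545, 0.75)–(-1.86, -0.5545, -0.349475)  len=1.0995
  (v0,v3,v2) [-++] → (-1.86, -0.5545, -0.349475)–(-1.86, -0.5545, -0.75)  len=0.4005
  (v2,v4,v0) [+--] → (0.866697, -0.5545, -0.75)–(-1.86, -0.5545, -0.75)  len=2.7267
  (v1,v7,v3) [-++] → (-0.866697, -0.5545, 0.75)–(-1.86, -0.5545, 0.75)  len=0.9933
  (v5,v7,v1) [-+-] → (1.86, -0.5545, 0.75)–(-0.866697, -0.5545, 0.75)  len=2.7267
  (v6,v4,v2) [+-+] → (1.86, -0.5545, -0.75)–(0.866697, -0.5545, -0.75)  len=0.9933
  (v6,v5,v4) [+--] → (1.86, -0.5545, 0.349475)–(1.86, -0.5545, -0.75)  len=1.0995
  (v7,v5,v6) [+-+] → (1.86, -0.5545, 0.75)–(1.86, -0.5545, 0.349475)  len=0.4005

Chained into 1 loop(s):
  loop 1: 8 segments, perimeter = 10.4400
Total perimeter = 10.440

loops=1 perimeter=10.440


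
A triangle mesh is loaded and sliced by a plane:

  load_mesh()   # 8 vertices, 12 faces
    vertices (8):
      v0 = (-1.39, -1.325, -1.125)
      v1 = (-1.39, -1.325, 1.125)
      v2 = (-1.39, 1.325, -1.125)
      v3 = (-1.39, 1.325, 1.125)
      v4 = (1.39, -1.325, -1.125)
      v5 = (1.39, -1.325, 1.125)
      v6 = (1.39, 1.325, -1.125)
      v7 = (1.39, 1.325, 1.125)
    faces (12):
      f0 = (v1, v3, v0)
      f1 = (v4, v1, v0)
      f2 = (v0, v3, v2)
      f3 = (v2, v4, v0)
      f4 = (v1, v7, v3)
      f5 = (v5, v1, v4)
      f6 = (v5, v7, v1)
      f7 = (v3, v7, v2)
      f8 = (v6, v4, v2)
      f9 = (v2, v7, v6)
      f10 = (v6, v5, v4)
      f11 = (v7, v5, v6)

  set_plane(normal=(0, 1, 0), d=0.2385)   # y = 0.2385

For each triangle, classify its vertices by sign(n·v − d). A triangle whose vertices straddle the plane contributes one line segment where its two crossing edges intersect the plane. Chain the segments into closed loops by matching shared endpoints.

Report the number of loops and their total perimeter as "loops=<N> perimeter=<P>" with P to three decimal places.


Straddling triangles (8 of 12):
  (v1,v3,v0) [-+-] → (-1.39, 0.2385, 1.125)–(-1.39, 0.2385, 0.2025)  len=0.9225
  (v0,v3,v2) [-++] → (-1.39, 0.2385, 0.2025)–(-1.39, 0.2385, -1.125)  len=1.3275
  (v2,v4,v0) [+--] → (-0.2502, 0.2385, -1.125)–(-1.39, 0.2385, -1.125)  len=1.1398
  (v1,v7,v3) [-++] → (0.2502, 0.2385, 1.125)–(-1.39, 0.2385, 1.125)  len=1.6402
  (v5,v7,v1) [-+-] → (1.39, 0.2385, 1.125)–(0.2502, 0.2385, 1.125)  len=1.1398
  (v6,v4,v2) [+-+] → (1.39, 0.2385, -1.125)–(-0.2502, 0.2385, -1.125)  len=1.6402
  (v6,v5,v4) [+--] → (1.39, 0.2385, -0.2025)–(1.39, 0.2385, -1.125)  len=0.9225
  (v7,v5,v6) [+-+] → (1.39, 0.2385, 1.125)–(1.39, 0.2385, -0.2025)  len=1.3275

Chained into 1 loop(s):
  loop 1: 8 segments, perimeter = 10.0600
Total perimeter = 10.060

loops=1 perimeter=10.060


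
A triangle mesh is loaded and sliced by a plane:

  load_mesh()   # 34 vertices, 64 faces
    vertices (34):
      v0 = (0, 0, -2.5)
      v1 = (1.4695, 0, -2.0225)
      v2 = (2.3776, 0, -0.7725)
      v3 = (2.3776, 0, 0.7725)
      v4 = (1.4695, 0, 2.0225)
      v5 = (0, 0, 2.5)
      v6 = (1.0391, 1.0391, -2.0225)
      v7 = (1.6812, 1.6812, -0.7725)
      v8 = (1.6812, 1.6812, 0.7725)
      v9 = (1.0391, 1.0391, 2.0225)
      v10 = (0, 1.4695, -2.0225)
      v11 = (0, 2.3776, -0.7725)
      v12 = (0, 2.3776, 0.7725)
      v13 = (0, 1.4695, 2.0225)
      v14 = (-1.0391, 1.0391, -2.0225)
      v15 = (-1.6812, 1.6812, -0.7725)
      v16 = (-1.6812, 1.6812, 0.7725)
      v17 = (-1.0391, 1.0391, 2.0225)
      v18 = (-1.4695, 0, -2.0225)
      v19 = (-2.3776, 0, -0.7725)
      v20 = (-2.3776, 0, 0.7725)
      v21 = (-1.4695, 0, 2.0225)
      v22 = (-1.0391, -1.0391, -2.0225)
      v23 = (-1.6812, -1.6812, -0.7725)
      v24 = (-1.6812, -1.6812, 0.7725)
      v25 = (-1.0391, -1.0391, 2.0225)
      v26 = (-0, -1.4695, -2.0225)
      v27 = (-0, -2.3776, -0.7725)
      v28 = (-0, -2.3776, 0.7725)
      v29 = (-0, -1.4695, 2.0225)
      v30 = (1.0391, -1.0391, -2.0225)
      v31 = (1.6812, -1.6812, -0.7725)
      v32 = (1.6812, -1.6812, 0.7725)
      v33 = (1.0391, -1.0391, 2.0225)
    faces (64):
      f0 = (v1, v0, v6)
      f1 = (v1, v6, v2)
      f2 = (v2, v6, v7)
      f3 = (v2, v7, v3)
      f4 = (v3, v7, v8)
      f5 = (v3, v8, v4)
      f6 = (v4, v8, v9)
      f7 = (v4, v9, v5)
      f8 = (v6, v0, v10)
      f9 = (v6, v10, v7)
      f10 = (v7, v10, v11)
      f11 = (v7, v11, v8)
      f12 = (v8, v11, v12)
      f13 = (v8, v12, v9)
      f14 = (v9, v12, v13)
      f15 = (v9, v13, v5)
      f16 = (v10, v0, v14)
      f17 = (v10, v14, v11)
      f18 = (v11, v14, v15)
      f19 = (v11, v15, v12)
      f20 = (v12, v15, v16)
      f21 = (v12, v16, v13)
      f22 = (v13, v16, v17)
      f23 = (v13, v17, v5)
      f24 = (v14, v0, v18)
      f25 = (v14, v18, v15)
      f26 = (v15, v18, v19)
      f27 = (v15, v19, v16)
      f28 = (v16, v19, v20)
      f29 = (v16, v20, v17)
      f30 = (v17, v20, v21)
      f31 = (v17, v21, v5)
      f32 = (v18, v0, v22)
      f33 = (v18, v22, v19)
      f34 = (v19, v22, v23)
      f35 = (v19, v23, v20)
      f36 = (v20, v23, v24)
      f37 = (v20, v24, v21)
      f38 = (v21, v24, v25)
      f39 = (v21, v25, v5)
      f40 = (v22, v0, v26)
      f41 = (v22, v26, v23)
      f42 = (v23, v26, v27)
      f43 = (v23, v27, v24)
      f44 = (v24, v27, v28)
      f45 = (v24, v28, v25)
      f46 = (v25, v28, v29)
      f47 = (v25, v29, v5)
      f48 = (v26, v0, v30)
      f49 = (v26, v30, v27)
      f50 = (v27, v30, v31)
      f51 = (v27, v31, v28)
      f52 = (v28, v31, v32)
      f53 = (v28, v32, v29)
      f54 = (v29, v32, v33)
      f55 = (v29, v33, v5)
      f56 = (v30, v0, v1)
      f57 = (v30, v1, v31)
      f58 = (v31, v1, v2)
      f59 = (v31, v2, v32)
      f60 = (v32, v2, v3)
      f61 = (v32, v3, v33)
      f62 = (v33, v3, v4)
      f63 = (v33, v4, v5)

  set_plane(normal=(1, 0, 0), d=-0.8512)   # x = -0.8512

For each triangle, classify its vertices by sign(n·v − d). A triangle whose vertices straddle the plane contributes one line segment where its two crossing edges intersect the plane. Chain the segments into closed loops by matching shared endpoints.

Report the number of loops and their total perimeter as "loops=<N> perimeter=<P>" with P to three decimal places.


Straddling triangles (20 of 64):
  (v10,v0,v14) [++-] → (-0.8512, 0.8512, -2.10885)–(-0.8512, 1.11693, -2.0225)  len=0.2794
  (v10,v14,v11) [+-+] → (-0.8512, 1.11693, -2.0225)–(-0.8512, 1.28114, -1.79646)  len=0.2794
  (v11,v14,v15) [+--] → (-0.8512, 1.28114, -1.79646)–(-0.8512, 2.02501, -0.7725)  len=1.2656
  (v11,v15,v12) [+-+] → (-0.8512, 2.02501, -0.7725)–(-0.8512, 2.02501, -0.00974126)  len=0.7628
  (v12,v15,v16) [+--] → (-0.8512, 2.02501, -0.00974126)–(-0.8512, 2.02501, 0.7725)  len=0.7822
  (v12,v16,v13) [+-+] → (-0.8512, 2.02501, 0.7725)–(-0.8512, 1.57668, 1.38962)  len=0.7628
  (v13,v16,v17) [+--] → (-0.8512, 1.57668, 1.38962)–(-0.8512, 1.11693, 2.0225)  len=0.7822
  (v13,v17,v5) [+-+] → (-0.8512, 1.11693, 2.0225)–(-0.8512, 0.8512, 2.10885)  len=0.2794
  (v14,v0,v18) [-+-] → (-0.8512, 0.8512, -2.10885)–(-0.8512, 0, -2.22341)  len=0.8589
  (v17,v21,v5) [--+] → (-0.8512, 0, 2.22341)–(-0.8512, 0.8512, 2.10885)  len=0.8589
  (v18,v0,v22) [-+-] → (-0.8512, 0, -2.22341)–(-0.8512, -0.8512, -2.10885)  len=0.8589
  (v21,v25,v5) [--+] → (-0.8512, -0.8512, 2.10885)–(-0.8512, 0, 2.22341)  len=0.8589
  (v22,v0,v26) [-++] → (-0.8512, -0.8512, -2.10885)–(-0.8512, -1.11693, -2.0225)  len=0.2794
  (v22,v26,v23) [-+-] → (-0.8512, -1.11693, -2.0225)–(-0.8512, -1.57668, -1.38962)  len=0.7822
  (v23,v26,v27) [-++] → (-0.8512, -1.57668, -1.38962)–(-0.8512, -2.02501, -0.7725)  len=0.7628
  (v23,v27,v24) [-+-] → (-0.8512, -2.02501, -0.7725)–(-0.8512, -2.02501, 0.00974126)  len=0.7822
  (v24,v27,v28) [-++] → (-0.8512, -2.02501, 0.00974126)–(-0.8512, -2.02501, 0.7725)  len=0.7628
  (v24,v28,v25) [-+-] → (-0.8512, -2.02501, 0.7725)–(-0.8512, -1.28114, 1.79646)  len=1.2656
  (v25,v28,v29) [-++] → (-0.8512, -1.28114, 1.79646)–(-0.8512, -1.11693, 2.0225)  len=0.2794
  (v25,v29,v5) [-++] → (-0.8512, -1.11693, 2.0225)–(-0.8512, -0.8512, 2.10885)  len=0.2794

Chained into 1 loop(s):
  loop 1: 20 segments, perimeter = 13.8232
Total perimeter = 13.823

loops=1 perimeter=13.823


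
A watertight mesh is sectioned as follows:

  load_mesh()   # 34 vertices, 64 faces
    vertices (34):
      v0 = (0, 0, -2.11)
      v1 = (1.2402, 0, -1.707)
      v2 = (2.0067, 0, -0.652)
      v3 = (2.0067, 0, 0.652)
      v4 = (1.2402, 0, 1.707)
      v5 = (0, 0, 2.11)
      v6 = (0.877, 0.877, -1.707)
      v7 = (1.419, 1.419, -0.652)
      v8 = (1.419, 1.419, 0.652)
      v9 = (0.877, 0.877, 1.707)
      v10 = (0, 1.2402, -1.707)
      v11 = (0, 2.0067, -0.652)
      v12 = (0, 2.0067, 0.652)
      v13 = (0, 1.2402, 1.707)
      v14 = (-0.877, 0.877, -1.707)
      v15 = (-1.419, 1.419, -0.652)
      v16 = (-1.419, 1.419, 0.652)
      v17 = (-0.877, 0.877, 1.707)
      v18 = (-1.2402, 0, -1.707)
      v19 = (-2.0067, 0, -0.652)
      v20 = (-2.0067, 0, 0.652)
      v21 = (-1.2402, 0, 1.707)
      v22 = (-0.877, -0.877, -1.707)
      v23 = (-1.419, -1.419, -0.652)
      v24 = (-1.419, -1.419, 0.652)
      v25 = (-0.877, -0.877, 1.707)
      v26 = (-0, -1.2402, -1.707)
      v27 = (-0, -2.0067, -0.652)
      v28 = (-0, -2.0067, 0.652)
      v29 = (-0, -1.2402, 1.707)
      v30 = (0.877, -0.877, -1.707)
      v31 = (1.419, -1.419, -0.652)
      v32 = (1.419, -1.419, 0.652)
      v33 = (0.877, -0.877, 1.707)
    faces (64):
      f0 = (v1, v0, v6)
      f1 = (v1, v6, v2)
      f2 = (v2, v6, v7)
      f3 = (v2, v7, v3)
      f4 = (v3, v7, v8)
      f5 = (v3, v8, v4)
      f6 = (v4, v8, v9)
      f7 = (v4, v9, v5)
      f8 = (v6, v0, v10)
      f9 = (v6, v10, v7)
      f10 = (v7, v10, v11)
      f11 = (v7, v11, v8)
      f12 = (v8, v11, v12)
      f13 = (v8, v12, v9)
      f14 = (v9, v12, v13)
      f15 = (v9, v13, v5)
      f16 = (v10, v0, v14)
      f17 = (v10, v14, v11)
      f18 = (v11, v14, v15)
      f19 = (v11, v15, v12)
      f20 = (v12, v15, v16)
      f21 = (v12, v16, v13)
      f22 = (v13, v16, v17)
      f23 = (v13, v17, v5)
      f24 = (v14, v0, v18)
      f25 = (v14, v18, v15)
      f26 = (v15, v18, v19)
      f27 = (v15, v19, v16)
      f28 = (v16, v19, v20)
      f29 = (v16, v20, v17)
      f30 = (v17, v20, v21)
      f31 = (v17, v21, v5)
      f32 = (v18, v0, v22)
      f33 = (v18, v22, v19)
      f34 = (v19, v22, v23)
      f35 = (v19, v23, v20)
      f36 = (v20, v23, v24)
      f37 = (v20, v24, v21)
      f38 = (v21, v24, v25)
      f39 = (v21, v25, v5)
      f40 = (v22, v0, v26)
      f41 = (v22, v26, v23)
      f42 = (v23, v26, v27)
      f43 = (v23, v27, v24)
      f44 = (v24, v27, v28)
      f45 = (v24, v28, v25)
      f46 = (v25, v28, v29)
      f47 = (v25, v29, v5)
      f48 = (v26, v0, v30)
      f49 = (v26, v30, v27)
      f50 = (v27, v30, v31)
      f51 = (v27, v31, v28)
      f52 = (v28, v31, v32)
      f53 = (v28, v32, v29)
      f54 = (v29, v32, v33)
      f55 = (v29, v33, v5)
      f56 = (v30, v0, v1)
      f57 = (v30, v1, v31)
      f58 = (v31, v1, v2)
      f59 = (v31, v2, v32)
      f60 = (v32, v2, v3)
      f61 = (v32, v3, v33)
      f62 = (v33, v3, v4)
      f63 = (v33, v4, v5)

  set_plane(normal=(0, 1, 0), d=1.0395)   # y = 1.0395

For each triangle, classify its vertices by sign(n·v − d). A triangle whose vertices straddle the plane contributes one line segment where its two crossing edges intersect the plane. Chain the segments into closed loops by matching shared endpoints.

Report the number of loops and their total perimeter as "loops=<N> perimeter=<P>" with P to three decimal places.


Straddling triangles (20 of 64):
  (v2,v6,v7) [--+] → (1.0395, 1.0395, -1.39069)–(1.57618, 1.0395, -0.652)  len=0.9131
  (v2,v7,v3) [-+-] → (1.57618, 1.0395, -0.652)–(1.57618, 1.0395, -0.303256)  len=0.3487
  (v3,v7,v8) [-++] → (1.57618, 1.0395, -0.303256)–(1.57618, 1.0395, 0.652)  len=0.9553
  (v3,v8,v4) [-+-] → (1.57618, 1.0395, 0.652)–(1.37118, 1.0395, 0.934151)  len=0.3488
  (v4,v8,v9) [-+-] → (1.37118, 1.0395, 0.934151)–(1.0395, 1.0395, 1.39069)  len=0.5643
  (v6,v0,v10) [--+] → (0, 1.0395, -1.77222)–(0.48462, 1.0395, -1.707)  len=0.4890
  (v6,v10,v7) [-++] → (0.48462, 1.0395, -1.707)–(1.0395, 1.0395, -1.39069)  len=0.6387
  (v8,v12,v9) [++-] → (0.750849, 1.0395, 1.55525)–(1.0395, 1.0395, 1.39069)  len=0.3323
  (v9,v12,v13) [-++] → (0.750849, 1.0395, 1.55525)–(0.48462, 1.0395, 1.707)  len=0.3064
  (v9,v13,v5) [-+-] → (0.48462, 1.0395, 1.707)–(0, 1.0395, 1.77222)  len=0.4890
  (v10,v0,v14) [+--] → (0, 1.0395, -1.77222)–(-0.48462, 1.0395, -1.707)  len=0.4890
  (v10,v14,v11) [+-+] → (-0.48462, 1.0395, -1.707)–(-0.750849, 1.0395, -1.55525)  len=0.3064
  (v11,v14,v15) [+-+] → (-0.750849, 1.0395, -1.55525)–(-1.0395, 1.0395, -1.39069)  len=0.3323
  (v13,v16,v17) [++-] → (-1.0395, 1.0395, 1.39069)–(-0.48462, 1.0395, 1.707)  len=0.6387
  (v13,v17,v5) [+--] → (-0.48462, 1.0395, 1.707)–(0, 1.0395, 1.77222)  len=0.4890
  (v14,v18,v15) [--+] → (-1.37118, 1.0395, -0.934151)–(-1.0395, 1.0395, -1.39069)  len=0.5643
  (v15,v18,v19) [+--] → (-1.37118, 1.0395, -0.934151)–(-1.57618, 1.0395, -0.652)  len=0.3488
  (v15,v19,v16) [+-+] → (-1.57618, 1.0395, -0.652)–(-1.57618, 1.0395, 0.303256)  len=0.9553
  (v16,v19,v20) [+--] → (-1.57618, 1.0395, 0.303256)–(-1.57618, 1.0395, 0.652)  len=0.3487
  (v16,v20,v17) [+--] → (-1.57618, 1.0395, 0.652)–(-1.0395, 1.0395, 1.39069)  len=0.9131

Chained into 1 loop(s):
  loop 1: 20 segments, perimeter = 10.7710
Total perimeter = 10.771

loops=1 perimeter=10.771


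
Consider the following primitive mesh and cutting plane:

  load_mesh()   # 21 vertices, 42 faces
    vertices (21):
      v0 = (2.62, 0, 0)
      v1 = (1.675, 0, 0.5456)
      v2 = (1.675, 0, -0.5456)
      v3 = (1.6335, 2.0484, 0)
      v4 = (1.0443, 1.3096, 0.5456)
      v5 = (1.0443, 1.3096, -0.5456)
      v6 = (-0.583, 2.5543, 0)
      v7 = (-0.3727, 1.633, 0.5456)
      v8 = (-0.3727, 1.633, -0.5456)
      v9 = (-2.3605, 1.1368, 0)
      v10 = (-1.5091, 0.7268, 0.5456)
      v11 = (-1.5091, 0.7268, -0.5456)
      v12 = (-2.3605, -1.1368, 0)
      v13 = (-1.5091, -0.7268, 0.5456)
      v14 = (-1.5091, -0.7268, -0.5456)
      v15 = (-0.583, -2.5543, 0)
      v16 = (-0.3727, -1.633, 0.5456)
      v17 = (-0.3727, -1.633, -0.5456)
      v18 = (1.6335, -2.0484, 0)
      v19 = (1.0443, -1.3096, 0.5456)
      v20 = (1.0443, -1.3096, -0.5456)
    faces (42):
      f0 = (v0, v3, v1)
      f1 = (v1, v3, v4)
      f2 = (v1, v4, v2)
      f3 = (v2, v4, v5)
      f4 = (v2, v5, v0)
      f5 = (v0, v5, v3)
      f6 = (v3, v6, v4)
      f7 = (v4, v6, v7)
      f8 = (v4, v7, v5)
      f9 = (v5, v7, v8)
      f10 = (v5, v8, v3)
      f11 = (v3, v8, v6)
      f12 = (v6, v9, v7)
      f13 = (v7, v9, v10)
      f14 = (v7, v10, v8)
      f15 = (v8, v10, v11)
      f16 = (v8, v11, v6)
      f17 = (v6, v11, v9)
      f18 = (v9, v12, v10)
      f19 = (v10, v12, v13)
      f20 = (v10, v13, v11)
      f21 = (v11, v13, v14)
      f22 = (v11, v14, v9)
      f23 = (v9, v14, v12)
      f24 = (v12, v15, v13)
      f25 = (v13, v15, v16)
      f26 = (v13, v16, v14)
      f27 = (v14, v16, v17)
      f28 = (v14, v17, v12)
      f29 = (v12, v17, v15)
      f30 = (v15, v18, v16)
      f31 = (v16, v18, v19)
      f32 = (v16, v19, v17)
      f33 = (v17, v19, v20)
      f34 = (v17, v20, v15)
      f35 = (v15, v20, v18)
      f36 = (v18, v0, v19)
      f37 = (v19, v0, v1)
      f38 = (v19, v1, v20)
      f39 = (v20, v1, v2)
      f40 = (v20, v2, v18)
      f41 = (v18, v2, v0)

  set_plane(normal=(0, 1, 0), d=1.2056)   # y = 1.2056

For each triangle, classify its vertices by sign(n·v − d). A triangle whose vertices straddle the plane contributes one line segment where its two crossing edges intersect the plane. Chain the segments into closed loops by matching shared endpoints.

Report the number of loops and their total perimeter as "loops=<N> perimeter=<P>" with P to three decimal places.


loops=2 perimeter=7.306

Straddling triangles (12 of 42):
  (v0,v3,v1) [-+-] → (2.03939, 1.2056, 0)–(1.65057, 1.2056, 0.224483)  len=0.4490
  (v1,v3,v4) [-++] → (1.65057, 1.2056, 0.224483)–(1.09439, 1.2056, 0.5456)  len=0.6422
  (v1,v4,v2) [-+-] → (1.09439, 1.2056, 0.5456)–(1.09439, 1.2056, 0.458944)  len=0.0867
  (v2,v4,v5) [-++] → (1.09439, 1.2056, 0.458944)–(1.09439, 1.2056, -0.5456)  len=1.0045
  (v2,v5,v0) [-+-] → (1.09439, 1.2056, -0.5456)–(1.16943, 1.2056, -0.502272)  len=0.0867
  (v0,v5,v3) [-++] → (1.16943, 1.2056, -0.502272)–(2.03939, 1.2056, 0)  len=1.0045
  (v6,v9,v7) [+-+] → (-2.27423, 1.2056, 0)–(-2.08488, 1.2056, 0.0756495)  len=0.2039
  (v7,v9,v10) [+--] → (-2.08488, 1.2056, 0.0756495)–(-0.908671, 1.2056, 0.5456)  len=1.2666
  (v7,v10,v8) [+-+] → (-0.908671, 1.2056, 0.5456)–(-0.908671, 1.2056, -0.0309466)  len=0.5765
  (v8,v10,v11) [+--] → (-0.908671, 1.2056, -0.0309466)–(-0.908671, 1.2056, -0.5456)  len=0.5147
  (v8,v11,v6) [+-+] → (-0.908671, 1.2056, -0.5456)–(-1.26646, 1.2056, -0.402654)  len=0.3853
  (v6,v11,v9) [+--] → (-1.26646, 1.2056, -0.402654)–(-2.27423, 1.2056, 0)  len=1.0852

Chained into 2 loop(s):
  loop 1: 6 segments, perimeter = 3.2736
  loop 2: 6 segments, perimeter = 4.0322
Total perimeter = 7.306


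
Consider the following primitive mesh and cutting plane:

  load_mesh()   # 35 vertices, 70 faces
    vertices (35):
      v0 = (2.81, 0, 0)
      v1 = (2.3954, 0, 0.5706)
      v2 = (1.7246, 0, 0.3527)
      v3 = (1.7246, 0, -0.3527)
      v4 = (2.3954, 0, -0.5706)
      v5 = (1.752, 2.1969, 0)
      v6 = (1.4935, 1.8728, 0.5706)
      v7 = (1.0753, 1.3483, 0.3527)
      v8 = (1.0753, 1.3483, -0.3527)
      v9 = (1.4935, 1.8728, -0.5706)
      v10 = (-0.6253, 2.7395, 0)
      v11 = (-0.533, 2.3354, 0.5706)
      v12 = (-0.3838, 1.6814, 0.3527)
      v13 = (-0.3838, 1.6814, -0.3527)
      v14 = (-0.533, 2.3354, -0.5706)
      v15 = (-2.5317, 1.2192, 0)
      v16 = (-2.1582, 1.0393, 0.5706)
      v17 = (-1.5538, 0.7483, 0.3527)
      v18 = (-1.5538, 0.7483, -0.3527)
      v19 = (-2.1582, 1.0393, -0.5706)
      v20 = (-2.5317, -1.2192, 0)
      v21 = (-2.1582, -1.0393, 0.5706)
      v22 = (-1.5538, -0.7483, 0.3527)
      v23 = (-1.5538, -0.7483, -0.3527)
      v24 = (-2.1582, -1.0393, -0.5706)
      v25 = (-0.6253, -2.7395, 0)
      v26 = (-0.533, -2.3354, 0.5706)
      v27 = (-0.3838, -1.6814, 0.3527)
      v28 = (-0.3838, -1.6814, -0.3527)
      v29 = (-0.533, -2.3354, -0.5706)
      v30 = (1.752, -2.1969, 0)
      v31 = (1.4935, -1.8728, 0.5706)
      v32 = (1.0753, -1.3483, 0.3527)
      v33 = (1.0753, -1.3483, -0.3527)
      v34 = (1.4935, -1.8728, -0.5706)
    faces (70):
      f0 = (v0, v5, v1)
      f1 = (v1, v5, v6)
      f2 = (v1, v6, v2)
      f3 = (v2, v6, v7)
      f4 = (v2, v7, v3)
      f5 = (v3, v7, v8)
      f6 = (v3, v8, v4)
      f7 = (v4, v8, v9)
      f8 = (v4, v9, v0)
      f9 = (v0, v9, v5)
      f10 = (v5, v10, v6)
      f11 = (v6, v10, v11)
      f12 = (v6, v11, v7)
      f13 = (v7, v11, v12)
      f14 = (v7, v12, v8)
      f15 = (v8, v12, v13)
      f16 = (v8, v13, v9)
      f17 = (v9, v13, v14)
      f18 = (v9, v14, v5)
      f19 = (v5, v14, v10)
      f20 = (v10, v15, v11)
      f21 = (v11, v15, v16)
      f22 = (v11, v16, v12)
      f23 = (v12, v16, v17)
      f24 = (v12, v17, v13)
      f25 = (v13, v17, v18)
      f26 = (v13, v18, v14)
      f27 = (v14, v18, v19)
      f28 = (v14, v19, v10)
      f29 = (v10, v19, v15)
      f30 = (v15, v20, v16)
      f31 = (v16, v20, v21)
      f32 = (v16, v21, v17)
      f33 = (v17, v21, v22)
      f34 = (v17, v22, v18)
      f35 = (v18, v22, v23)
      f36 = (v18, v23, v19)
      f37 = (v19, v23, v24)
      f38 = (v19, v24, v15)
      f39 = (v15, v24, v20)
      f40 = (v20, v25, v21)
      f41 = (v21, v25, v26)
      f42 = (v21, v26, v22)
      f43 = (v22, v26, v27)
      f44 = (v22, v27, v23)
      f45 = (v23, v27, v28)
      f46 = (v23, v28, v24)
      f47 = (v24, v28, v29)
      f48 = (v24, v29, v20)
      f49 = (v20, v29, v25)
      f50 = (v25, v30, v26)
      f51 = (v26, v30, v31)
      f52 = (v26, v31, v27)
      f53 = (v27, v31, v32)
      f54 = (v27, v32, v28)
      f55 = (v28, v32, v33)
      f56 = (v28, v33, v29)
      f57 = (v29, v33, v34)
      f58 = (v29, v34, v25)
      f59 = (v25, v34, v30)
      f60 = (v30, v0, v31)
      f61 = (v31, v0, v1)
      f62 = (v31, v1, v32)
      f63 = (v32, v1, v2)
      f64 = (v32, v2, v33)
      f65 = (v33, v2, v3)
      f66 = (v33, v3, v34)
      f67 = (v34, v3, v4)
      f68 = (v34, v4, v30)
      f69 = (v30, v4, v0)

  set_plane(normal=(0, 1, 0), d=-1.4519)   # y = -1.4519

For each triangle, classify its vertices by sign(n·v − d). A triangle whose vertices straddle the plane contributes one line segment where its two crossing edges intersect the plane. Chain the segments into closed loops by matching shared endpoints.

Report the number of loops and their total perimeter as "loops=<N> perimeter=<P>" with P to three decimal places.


Straddling triangles (22 of 70):
  (v20,v25,v21) [+-+] → (-2.2399, -1.4519, 0)–(-1.7862, -1.4519, 0.432128)  len=0.6266
  (v21,v25,v26) [+--] → (-1.7862, -1.4519, 0.432128)–(-1.64083, -1.4519, 0.5706)  len=0.2008
  (v21,v26,v22) [+-+] → (-1.64083, -1.4519, 0.5706)–(-1.10125, -1.4519, 0.4493)  len=0.5530
  (v22,v26,v27) [+--] → (-1.10125, -1.4519, 0.4493)–(-0.671567, -1.4519, 0.3527)  len=0.4404
  (v22,v27,v23) [+-+] → (-0.671567, -1.4519, 0.3527)–(-0.671567, -1.4519, 0.179204)  len=0.1735
  (v23,v27,v28) [+--] → (-0.671567, -1.4519, 0.179204)–(-0.671567, -1.4519, -0.3527)  len=0.5319
  (v23,v28,v24) [+-+] → (-0.671567, -1.4519, -0.3527)–(-1.01801, -1.4519, -0.430582)  len=0.3551
  (v24,v28,v29) [+--] → (-1.01801, -1.4519, -0.430582)–(-1.64083, -1.4519, -0.5706)  len=0.6384
  (v24,v29,v20) [+-+] → (-1.64083, -1.4519, -0.5706)–(-2.11502, -1.4519, -0.118956)  len=0.6549
  (v20,v29,v25) [+--] → (-2.11502, -1.4519, -0.118956)–(-2.2399, -1.4519, 0)  len=0.1725
  (v27,v31,v32) [--+] → (1.1579, -1.4519, 0.39574)–(0.621494, -1.4519, 0.3527)  len=0.5381
  (v27,v32,v28) [-+-] → (0.621494, -1.4519, 0.3527)–(0.621494, -1.4519, 0.133308)  len=0.2194
  (v28,v32,v33) [-++] → (0.621494, -1.4519, 0.133308)–(0.621494, -1.4519, -0.3527)  len=0.4860
  (v28,v33,v29) [-+-] → (0.621494, -1.4519, -0.3527)–(0.906503, -1.4519, -0.375569)  len=0.2859
  (v29,v33,v34) [-+-] → (0.906503, -1.4519, -0.375569)–(1.1579, -1.4519, -0.39574)  len=0.2522
  (v30,v0,v31) [-+-] → (2.11078, -1.4519, 0)–(1.78938, -1.4519, 0.442361)  len=0.5468
  (v31,v0,v1) [-++] → (1.78938, -1.4519, 0.442361)–(1.6962, -1.4519, 0.5706)  len=0.1585
  (v31,v1,v32) [-++] → (1.6962, -1.4519, 0.5706)–(1.1579, -1.4519, 0.39574)  len=0.5660
  (v33,v3,v34) [++-] → (1.54544, -1.4519, -0.521628)–(1.1579, -1.4519, -0.39574)  len=0.4075
  (v34,v3,v4) [-++] → (1.54544, -1.4519, -0.521628)–(1.6962, -1.4519, -0.5706)  len=0.1585
  (v34,v4,v30) [-+-] → (1.6962, -1.4519, -0.5706)–(1.97019, -1.4519, -0.193499)  len=0.4661
  (v30,v4,v0) [-++] → (1.97019, -1.4519, -0.193499)–(2.11078, -1.4519, 0)  len=0.2392

Chained into 2 loop(s):
  loop 1: 10 segments, perimeter = 4.3470
  loop 2: 12 segments, perimeter = 4.3243
Total perimeter = 8.671

loops=2 perimeter=8.671


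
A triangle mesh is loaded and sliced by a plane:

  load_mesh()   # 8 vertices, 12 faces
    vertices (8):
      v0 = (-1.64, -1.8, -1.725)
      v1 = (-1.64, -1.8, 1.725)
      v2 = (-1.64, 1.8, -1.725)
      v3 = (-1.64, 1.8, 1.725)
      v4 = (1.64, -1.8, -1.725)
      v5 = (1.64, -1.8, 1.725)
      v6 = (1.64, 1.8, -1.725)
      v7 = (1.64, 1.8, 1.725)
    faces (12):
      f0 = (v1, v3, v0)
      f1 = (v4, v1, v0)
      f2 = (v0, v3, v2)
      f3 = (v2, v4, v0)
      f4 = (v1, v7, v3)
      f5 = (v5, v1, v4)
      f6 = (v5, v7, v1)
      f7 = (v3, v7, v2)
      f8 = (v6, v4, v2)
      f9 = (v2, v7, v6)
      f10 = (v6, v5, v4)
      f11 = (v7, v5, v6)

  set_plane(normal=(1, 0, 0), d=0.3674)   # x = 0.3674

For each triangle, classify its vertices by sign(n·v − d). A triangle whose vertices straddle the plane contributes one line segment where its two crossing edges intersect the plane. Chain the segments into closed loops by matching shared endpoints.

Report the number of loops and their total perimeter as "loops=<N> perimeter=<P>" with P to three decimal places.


Straddling triangles (8 of 12):
  (v4,v1,v0) [+--] → (0.3674, -1.8, -0.386442)–(0.3674, -1.8, -1.725)  len=1.3386
  (v2,v4,v0) [-+-] → (0.3674, -0.403244, -1.725)–(0.3674, -1.8, -1.725)  len=1.3968
  (v1,v7,v3) [-+-] → (0.3674, 0.403244, 1.725)–(0.3674, 1.8, 1.725)  len=1.3968
  (v5,v1,v4) [+-+] → (0.3674, -1.8, 1.725)–(0.3674, -1.8, -0.386442)  len=2.1114
  (v5,v7,v1) [++-] → (0.3674, 0.403244, 1.725)–(0.3674, -1.8, 1.725)  len=2.2032
  (v3,v7,v2) [-+-] → (0.3674, 1.8, 1.725)–(0.3674, 1.8, 0.386442)  len=1.3386
  (v6,v4,v2) [++-] → (0.3674, -0.403244, -1.725)–(0.3674, 1.8, -1.725)  len=2.2032
  (v2,v7,v6) [-++] → (0.3674, 1.8, 0.386442)–(0.3674, 1.8, -1.725)  len=2.1114

Chained into 1 loop(s):
  loop 1: 8 segments, perimeter = 14.1000
Total perimeter = 14.100

loops=1 perimeter=14.100
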